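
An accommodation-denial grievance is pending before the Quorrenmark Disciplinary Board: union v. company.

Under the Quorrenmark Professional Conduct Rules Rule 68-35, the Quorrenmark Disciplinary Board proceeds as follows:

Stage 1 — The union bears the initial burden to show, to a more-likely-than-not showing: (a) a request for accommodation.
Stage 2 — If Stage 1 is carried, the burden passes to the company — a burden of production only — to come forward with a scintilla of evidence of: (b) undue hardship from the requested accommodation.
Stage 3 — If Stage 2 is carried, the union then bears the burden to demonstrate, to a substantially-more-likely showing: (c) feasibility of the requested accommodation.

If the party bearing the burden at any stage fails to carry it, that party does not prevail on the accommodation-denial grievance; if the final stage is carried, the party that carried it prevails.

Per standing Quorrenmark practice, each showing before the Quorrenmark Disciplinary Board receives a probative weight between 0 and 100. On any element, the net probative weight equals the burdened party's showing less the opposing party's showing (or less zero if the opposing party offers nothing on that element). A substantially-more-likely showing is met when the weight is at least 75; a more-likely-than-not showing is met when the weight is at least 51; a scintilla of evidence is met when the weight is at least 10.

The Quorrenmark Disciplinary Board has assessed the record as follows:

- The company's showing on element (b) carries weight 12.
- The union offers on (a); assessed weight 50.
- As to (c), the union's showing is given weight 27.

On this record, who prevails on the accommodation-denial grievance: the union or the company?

company

At Stage 1 the union must meet a more-likely-than-not showing (weight is at least 51): on (a) the weight is 50, < 51, so (a) does not meet the standard.
  Stage 1 not carried; the union fails its burden.
So the company prevails.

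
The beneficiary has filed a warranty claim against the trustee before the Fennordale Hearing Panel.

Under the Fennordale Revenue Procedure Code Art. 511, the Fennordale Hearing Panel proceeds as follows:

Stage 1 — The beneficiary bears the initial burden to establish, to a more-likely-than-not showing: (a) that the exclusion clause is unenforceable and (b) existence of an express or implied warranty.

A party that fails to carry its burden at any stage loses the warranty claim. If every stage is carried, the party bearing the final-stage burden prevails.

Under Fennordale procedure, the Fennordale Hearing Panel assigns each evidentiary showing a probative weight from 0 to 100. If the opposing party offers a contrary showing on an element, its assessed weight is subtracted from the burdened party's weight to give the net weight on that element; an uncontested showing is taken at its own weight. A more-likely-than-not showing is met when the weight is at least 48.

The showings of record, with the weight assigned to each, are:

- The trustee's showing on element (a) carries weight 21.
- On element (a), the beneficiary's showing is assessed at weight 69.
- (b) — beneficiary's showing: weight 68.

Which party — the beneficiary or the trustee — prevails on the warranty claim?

At Stage 1 the beneficiary must meet a more-likely-than-not showing (weight is at least 48): on (a) the weight is 69 less the opposing 21 gives net 48, ≥ 48, so (a) meets the standard; on (b) the weight is 68, ≥ 48, so (b) meets the standard.
  All elements met at the final stage.
Every stage carried; the beneficiary prevails.

beneficiary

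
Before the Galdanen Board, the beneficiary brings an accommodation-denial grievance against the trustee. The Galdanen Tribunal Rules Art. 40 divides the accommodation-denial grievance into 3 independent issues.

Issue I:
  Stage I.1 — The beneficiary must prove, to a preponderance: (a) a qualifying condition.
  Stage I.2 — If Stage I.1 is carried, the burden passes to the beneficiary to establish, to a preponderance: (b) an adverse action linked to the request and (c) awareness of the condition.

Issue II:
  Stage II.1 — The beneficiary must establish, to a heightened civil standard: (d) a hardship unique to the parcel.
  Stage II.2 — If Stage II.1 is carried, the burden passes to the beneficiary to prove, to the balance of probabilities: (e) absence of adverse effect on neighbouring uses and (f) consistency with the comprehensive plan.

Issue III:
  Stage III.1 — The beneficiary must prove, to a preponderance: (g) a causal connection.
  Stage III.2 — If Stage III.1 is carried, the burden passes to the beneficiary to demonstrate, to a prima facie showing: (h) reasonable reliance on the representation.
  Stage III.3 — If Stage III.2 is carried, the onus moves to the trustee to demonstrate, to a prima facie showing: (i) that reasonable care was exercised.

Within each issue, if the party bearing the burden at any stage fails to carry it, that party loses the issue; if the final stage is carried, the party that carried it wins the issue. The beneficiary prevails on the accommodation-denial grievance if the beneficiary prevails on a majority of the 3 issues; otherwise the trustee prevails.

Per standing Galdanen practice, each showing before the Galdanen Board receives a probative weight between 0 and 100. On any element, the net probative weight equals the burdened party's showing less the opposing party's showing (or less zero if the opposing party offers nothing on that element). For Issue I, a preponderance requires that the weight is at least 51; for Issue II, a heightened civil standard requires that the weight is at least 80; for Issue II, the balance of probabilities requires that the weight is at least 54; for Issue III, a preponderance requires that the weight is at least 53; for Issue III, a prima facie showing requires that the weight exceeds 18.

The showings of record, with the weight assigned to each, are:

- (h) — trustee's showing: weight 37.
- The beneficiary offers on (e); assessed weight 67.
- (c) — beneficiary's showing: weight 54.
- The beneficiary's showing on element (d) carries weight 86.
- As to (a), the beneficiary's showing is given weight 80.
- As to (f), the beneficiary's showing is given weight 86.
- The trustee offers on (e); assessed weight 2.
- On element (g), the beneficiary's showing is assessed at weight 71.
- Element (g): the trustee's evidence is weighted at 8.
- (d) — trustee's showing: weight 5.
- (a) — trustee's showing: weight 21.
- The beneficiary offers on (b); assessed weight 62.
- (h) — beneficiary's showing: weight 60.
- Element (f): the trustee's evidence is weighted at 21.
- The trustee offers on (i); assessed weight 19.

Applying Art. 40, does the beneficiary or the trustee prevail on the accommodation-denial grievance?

— Issue I —
At Stage I.1 the beneficiary must meet a preponderance (weight is at least 51): on (a) the weight is 80 less the opposing 21 gives net 59, which does reach 51, so (a) meets the standard.
  Stage I.1 is satisfied; the beneficiary continues to bear the burden.
At Stage I.2 the beneficiary must meet a preponderance (weight is at least 51): on (b) the weight is 62, which does reach 51, so (b) meets the standard; on (c) the weight is 54, ≥ 51, so (c) meets the standard.
  All elements met at the final stage.
All stages carried — the beneficiary prevails on this issue.
— Issue II —
Stage II.1 (beneficiary, a heightened civil standard, weight is at least 80): (d) net 86−5=81 ≥ 80 — meets.
  All elements met. The beneficiary retains the burden for Stage II.2.
Stage II.2 (beneficiary, the balance of probabilities, weight is at least 54): (e) net 67−2=65 ≥ 54 — meets; (f) net 86−21=65 ≥ 54 — meets.
  The beneficiary carries the last stage.
All stages carried — the beneficiary prevails on this issue.
— Issue III —
Stage III.1 — burden on beneficiary; standard: a preponderance (weight is at least 53).
    (g): 71 − 8 = 63 ≥ 53 [met]
  Stage III.1 carried; the burden remains with the beneficiary.
Stage III.2 — burden on beneficiary; standard: a prima facie showing (weight exceeds 18).
    (h): 60 − 37 = 23 > 18 [met]
  Stage III.2 carried; the burden shifts to the trustee.
Stage III.3 — burden on trustee; standard: a prima facie showing (weight exceeds 18).
    (i): 19 > 18 [met]
  All elements met at the final stage.
All stages carried — the trustee prevails on this issue.
Per-issue: Issue I → beneficiary; Issue II → beneficiary; Issue III → trustee. The beneficiary must prevail on a majority of issues; overall, the beneficiary prevails.

beneficiary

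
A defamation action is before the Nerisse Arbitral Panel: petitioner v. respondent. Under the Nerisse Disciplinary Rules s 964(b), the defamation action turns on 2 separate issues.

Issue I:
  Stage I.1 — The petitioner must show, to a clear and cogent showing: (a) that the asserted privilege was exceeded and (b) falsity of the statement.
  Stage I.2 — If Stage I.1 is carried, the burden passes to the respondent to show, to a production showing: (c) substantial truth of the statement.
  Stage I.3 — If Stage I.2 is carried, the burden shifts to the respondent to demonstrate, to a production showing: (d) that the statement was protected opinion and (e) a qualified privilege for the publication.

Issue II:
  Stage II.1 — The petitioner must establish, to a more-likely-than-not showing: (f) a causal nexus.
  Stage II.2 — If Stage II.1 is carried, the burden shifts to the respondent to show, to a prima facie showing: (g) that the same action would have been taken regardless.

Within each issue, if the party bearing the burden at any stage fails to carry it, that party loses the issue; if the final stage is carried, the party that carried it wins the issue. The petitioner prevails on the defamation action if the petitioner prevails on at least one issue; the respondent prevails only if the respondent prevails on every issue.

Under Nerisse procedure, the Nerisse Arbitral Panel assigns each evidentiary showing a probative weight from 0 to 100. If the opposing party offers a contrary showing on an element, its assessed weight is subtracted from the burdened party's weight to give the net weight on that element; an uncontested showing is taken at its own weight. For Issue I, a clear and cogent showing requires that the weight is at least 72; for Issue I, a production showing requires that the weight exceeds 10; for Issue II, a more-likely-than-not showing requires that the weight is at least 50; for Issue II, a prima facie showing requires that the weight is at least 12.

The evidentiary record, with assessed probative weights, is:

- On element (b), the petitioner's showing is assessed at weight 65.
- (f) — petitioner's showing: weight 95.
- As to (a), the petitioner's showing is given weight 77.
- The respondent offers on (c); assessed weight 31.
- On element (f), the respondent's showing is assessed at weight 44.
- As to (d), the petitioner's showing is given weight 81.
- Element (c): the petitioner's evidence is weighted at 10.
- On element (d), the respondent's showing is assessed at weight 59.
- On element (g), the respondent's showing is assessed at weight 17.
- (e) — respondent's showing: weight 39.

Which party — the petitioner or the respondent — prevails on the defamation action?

respondent

— Issue I —
Stage I.1 — burden on petitioner; standard: a clear and cogent showing (weight is at least 72).
    (a): 77 ≥ 72 [met]
    (b): 65 < 72 [not met]
  Not every element is met, so the petitioner fails to carry Stage I.1.
So the respondent prevails on this issue.
— Issue II —
Stage II.1 (petitioner, a more-likely-than-not showing, weight is at least 50): (f) net 95−44=51 ≥ 50 — meets.
  All elements met. The burden passes to the respondent.
Stage II.2 (respondent, a prima facie showing, weight is at least 12): (g) 17 ≥ 12 — meets.
  All elements met at the final stage.
Every stage carried; the respondent prevails on this issue.
Per-issue: Issue I → respondent; Issue II → respondent. The petitioner must prevail on at least one issue; overall, the respondent prevails.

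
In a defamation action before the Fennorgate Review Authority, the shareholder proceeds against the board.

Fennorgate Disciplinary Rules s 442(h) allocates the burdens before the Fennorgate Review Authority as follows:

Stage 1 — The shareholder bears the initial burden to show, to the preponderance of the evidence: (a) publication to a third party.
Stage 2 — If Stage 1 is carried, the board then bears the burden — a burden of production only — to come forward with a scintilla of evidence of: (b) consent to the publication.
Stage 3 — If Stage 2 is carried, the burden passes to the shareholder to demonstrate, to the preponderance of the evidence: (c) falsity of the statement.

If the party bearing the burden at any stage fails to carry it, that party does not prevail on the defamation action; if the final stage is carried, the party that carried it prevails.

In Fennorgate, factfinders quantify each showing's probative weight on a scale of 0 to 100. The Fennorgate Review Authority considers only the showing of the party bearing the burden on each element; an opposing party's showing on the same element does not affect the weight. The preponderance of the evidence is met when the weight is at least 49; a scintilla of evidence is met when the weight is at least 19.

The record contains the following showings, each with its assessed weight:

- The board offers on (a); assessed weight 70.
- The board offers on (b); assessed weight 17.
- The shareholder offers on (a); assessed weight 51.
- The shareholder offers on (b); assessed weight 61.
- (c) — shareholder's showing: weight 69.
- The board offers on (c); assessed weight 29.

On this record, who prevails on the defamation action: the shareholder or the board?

shareholder

At Stage 1 the shareholder must meet the preponderance of the evidence (weight is at least 49): on (a) the weight is 51 (the board's 70 is given no effect), ≥ 49, so (a) meets the standard.
  All elements met. The burden passes to the board.
At Stage 2 the board must meet a scintilla of evidence (weight is at least 19): on (b) the weight is 17 (the shareholder's 61 is given no effect), < 19, so (b) does not meet the standard.
  The board does not carry Stage 2.
The analysis ends at Stage 2; the shareholder prevails.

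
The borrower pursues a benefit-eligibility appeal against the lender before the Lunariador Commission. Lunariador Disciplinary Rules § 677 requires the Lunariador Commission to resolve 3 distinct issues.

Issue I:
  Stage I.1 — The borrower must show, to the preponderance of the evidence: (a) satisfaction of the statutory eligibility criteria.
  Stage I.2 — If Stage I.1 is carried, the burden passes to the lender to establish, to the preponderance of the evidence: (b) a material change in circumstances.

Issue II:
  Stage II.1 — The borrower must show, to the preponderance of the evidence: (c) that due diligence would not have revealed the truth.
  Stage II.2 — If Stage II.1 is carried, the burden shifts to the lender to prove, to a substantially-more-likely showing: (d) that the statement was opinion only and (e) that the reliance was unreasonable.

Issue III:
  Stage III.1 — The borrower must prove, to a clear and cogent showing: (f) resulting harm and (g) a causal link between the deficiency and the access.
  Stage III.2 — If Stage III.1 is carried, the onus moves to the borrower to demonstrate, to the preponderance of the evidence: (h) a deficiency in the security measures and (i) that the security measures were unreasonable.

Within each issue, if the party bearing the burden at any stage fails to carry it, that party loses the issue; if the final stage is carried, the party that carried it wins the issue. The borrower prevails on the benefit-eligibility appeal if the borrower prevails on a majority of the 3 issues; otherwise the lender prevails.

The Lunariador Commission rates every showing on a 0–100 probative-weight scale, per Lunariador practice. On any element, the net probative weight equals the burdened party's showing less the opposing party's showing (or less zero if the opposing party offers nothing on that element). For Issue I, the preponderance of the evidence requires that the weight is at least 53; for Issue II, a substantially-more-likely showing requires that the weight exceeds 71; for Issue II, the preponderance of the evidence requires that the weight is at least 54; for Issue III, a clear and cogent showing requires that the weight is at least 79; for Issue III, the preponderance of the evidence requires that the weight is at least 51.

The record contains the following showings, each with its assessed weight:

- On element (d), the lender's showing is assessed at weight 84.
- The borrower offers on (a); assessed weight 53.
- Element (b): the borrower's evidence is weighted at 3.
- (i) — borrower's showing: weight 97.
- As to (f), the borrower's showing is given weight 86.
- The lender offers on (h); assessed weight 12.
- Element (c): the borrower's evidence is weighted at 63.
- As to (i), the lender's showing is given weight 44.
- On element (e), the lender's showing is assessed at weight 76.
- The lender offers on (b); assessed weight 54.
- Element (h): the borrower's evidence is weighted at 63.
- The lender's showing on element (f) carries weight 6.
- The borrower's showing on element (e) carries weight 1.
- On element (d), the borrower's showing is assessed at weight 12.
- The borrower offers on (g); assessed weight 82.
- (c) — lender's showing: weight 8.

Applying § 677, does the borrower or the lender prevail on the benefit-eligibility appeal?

— Issue I —
Stage I.1 (borrower, the preponderance of the evidence, weight is at least 53): (a) 53 ≥ 53 — meets.
  The borrower carries Stage I.1; the lender now bears the burden.
Stage I.2 (lender, the preponderance of the evidence, weight is at least 53): (b) net 54−3=51 < 53 — fails.
  Not every element is met, so the lender fails to carry Stage I.2.
The borrower prevails on this issue.
— Issue II —
Stage II.1 — burden on borrower; standard: the preponderance of the evidence (weight is at least 54).
    (c): 63 − 8 = 55 ≥ 54 [met]
  All elements met. The burden passes to the lender.
Stage II.2 — burden on lender; standard: a substantially-more-likely showing (weight exceeds 71).
    (d): 84 − 12 = 72 > 71 [met]
    (e): 76 − 1 = 75 > 71 [met]
  The lender carries the last stage.
With every stage satisfied, the lender prevails on this issue.
— Issue III —
Stage III.1 — burden on borrower; standard: a clear and cogent showing (weight is at least 79).
    (f): 86 − 6 = 80 ≥ 79 [met]
    (g): 82 ≥ 79 [met]
  Stage III.1 is satisfied; the borrower continues to bear the burden.
Stage III.2 — burden on borrower; standard: the preponderance of the evidence (weight is at least 51).
    (h): 63 − 12 = 51 ≥ 51 [met]
    (i): 97 − 44 = 53 ≥ 51 [met]
  All elements met at the final stage.
All stages carried — the borrower prevails on this issue.
Per-issue: Issue I → borrower; Issue II → lender; Issue III → borrower. The borrower must prevail on a majority of issues; overall, the borrower prevails.

borrower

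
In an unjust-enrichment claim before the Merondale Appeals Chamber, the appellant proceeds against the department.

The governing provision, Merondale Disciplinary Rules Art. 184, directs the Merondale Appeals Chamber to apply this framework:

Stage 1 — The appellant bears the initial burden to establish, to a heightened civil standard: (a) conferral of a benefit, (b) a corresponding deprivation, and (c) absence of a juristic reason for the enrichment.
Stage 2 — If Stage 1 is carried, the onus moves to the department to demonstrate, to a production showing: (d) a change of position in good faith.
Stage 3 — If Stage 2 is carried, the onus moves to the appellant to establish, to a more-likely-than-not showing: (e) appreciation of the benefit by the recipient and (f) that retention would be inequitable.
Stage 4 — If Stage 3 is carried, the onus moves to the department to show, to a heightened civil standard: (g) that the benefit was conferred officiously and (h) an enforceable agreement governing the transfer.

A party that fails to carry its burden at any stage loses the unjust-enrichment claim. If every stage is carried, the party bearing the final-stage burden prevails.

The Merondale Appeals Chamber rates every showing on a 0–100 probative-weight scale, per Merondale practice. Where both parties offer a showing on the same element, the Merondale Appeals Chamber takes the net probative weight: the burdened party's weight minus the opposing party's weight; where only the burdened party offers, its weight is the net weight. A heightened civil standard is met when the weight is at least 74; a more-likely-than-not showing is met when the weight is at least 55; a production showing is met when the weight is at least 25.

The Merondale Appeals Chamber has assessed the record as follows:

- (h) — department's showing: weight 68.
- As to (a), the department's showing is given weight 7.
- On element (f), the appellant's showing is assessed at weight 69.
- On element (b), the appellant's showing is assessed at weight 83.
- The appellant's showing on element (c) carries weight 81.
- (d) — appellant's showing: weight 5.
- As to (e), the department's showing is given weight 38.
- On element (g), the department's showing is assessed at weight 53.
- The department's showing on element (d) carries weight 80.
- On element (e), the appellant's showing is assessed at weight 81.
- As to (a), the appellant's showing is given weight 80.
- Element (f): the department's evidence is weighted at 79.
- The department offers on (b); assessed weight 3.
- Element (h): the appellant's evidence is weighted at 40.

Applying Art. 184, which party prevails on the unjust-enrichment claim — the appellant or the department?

Stage 1 — burden on appellant; standard: a heightened civil standard (weight is at least 74).
    (a): 80 − 7 = 73 < 74 [not met]
    (b): 83 − 3 = 80 ≥ 74 [met]
    (c): 81 ≥ 74 [met]
  The appellant does not carry Stage 1.
The analysis ends at Stage 1; the department prevails.

department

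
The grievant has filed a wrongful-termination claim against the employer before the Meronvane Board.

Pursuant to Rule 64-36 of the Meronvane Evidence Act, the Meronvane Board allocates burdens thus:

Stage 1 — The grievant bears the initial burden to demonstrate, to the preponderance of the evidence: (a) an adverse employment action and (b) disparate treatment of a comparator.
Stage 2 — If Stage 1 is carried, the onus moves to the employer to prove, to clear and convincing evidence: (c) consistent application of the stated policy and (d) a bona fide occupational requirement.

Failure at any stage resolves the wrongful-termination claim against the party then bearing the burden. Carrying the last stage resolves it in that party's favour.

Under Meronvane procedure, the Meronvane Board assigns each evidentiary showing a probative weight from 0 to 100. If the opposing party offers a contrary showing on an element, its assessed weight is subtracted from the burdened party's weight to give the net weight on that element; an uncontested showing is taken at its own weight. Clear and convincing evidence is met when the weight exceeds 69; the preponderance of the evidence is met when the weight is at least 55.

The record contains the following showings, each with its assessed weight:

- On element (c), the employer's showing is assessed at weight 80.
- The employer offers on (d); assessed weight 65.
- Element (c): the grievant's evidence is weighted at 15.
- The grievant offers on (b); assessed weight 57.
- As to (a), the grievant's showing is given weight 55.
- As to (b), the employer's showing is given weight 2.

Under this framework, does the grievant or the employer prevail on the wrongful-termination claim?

Stage 1 — burden on grievant; standard: the preponderance of the evidence (weight is at least 55).
    (a): 55 ≥ 55 [met]
    (b): 57 − 2 = 55 ≥ 55 [met]
  The grievant carries Stage 1; the employer now bears the burden.
Stage 2 — burden on employer; standard: clear and convincing evidence (weight exceeds 69).
    (c): 80 − 15 = 65 ≤ 69 [not met]
    (d): 65 ≤ 69 [not met]
  Stage 2 not carried; the employer fails its burden.
So the grievant prevails.

grievant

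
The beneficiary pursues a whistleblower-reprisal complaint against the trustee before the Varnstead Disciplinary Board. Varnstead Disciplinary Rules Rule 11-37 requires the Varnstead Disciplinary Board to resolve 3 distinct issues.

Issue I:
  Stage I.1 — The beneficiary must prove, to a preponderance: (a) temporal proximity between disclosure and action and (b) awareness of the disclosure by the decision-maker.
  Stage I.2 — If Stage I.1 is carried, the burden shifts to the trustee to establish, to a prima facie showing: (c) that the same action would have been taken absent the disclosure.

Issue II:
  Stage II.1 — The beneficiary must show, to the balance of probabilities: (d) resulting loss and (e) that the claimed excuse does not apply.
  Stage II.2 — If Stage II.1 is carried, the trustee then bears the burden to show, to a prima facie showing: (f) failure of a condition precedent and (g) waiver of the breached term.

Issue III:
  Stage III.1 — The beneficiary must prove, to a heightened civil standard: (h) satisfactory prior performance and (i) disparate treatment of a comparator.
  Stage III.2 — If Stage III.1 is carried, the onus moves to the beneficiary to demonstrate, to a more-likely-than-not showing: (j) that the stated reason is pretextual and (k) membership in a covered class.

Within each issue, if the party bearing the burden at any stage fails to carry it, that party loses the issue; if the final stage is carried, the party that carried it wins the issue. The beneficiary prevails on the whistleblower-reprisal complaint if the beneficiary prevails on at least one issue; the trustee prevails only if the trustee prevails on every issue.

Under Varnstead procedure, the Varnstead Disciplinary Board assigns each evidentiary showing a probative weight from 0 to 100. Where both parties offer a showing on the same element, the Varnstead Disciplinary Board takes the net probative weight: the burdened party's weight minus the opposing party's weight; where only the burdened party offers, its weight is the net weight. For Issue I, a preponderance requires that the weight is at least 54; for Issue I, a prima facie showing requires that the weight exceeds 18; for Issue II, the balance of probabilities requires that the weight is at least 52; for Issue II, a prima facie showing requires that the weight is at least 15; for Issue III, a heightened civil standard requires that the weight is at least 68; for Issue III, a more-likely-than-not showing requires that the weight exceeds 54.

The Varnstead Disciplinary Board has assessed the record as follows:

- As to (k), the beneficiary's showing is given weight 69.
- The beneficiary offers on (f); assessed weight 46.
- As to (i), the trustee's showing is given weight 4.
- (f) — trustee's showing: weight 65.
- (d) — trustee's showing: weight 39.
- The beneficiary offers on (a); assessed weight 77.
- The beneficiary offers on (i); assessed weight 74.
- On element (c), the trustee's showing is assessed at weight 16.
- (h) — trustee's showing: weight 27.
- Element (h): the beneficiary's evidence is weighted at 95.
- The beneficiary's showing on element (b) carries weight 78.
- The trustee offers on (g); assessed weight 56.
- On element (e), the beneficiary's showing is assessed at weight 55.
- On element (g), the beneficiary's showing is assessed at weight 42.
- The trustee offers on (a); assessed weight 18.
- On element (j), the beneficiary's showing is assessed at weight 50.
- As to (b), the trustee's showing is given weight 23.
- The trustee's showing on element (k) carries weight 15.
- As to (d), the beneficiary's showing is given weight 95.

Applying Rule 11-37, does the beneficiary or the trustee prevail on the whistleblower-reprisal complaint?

— Issue I —
Stage I.1 — burden on beneficiary; standard: a preponderance (weight is at least 54).
    (a): 77 − 18 = 59 ≥ 54 [met]
    (b): 78 − 23 = 55 ≥ 54 [met]
  All elements met. The burden passes to the trustee.
Stage I.2 — burden on trustee; standard: a prima facie showing (weight exceeds 18).
    (c): 16 ≤ 18 [not met]
  The trustee does not carry Stage I.2.
The analysis ends at Stage I.2; the beneficiary prevails on this issue.
— Issue II —
Stage II.1 (beneficiary, the balance of probabilities, weight is at least 52): (d) net 95−39=56 ≥ 52 — meets; (e) 55 ≥ 52 — meets.
  Stage II.1 carried; the burden shifts to the trustee.
Stage II.2 (trustee, a prima facie showing, weight is at least 15): (f) net 65−46=19 ≥ 15 — meets; (g) net 56−42=14 < 15 — fails.
  Stage II.2 not carried; the trustee fails its burden.
The analysis ends at Stage II.2; the beneficiary prevails on this issue.
— Issue III —
Stage III.1 — burden on beneficiary; standard: a heightened civil standard (weight is at least 68).
    (h): 95 − 27 = 68 ≥ 68 [met]
    (i): 74 − 4 = 70 ≥ 68 [met]
  Stage III.1 carried; the burden remains with the beneficiary.
Stage III.2 — burden on beneficiary; standard: a more-likely-than-not showing (weight exceeds 54).
    (j): 50 ≤ 54 [not met]
    (k): 69 − 15 = 54 ≤ 54 [not met]
  Not every element is met, so the beneficiary fails to carry Stage III.2.
The analysis ends at Stage III.2; the trustee prevails on this issue.
Per-issue: Issue I → beneficiary; Issue II → beneficiary; Issue III → trustee. The beneficiary must prevail on at least one issue; overall, the beneficiary prevails.

beneficiary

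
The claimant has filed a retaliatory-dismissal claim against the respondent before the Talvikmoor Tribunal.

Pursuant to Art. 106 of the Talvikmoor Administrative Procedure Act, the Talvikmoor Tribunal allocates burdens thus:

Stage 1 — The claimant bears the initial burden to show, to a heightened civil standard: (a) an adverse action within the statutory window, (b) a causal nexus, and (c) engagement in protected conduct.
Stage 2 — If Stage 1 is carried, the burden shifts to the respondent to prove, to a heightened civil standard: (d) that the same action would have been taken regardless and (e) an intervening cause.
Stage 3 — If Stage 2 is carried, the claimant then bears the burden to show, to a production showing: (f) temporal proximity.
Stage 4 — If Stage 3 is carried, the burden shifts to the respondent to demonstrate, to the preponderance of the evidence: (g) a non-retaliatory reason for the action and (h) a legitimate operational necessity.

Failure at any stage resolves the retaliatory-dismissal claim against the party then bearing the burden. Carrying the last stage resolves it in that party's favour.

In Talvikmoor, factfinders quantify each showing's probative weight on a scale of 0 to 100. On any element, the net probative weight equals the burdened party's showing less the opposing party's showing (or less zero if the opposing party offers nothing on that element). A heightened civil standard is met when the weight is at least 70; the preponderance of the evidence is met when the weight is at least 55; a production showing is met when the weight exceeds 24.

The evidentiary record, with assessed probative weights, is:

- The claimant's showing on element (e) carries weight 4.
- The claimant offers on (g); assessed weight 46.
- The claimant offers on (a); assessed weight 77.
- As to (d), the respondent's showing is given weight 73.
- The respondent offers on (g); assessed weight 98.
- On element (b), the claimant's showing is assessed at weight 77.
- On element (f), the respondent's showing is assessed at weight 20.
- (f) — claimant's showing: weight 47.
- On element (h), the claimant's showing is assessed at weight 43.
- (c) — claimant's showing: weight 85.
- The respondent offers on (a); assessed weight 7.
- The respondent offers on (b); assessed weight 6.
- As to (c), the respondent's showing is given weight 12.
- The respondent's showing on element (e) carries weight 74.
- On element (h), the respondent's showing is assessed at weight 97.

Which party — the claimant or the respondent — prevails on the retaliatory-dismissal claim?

claimant

Stage 1 (claimant, a heightened civil standard, weight is at least 70): (a) net 77−7=70 ≥ 70 — meets; (b) net 77−6=71 ≥ 70 — meets; (c) net 85−12=73 ≥ 70 — meets.
  Stage 1 is satisfied; the onus moves to the respondent.
Stage 2 (respondent, a heightened civil standard, weight is at least 70): (d) 73 ≥ 70 — meets; (e) net 74−4=70 ≥ 70 — meets.
  All elements met. The burden passes to the claimant.
Stage 3 (claimant, a production showing, weight exceeds 24): (f) net 47−20=27 > 24 — meets.
  All elements met. The burden passes to the respondent.
Stage 4 (respondent, the preponderance of the evidence, weight is at least 55): (g) net 98−46=52 < 55 — fails; (h) net 97−43=54 < 55 — fails.
  The respondent does not carry Stage 4.
The analysis ends at Stage 4; the claimant prevails.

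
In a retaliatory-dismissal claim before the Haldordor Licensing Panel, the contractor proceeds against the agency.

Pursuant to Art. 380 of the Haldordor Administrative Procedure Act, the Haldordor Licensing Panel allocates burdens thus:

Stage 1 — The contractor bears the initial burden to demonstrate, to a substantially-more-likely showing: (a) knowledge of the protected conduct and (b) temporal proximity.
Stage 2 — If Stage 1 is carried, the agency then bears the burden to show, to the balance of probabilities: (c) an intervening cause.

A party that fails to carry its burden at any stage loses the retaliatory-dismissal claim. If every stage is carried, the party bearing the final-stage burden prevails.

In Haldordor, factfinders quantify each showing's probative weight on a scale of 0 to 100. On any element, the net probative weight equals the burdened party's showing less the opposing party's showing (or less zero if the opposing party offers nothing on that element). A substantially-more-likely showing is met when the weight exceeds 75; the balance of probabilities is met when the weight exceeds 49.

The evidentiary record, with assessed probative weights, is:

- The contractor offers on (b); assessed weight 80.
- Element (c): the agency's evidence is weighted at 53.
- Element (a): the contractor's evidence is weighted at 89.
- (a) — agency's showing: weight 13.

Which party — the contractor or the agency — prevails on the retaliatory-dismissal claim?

agency

Stage 1 (contractor, a substantially-more-likely showing, weight exceeds 75): (a) net 89−13=76 > 75 — meets; (b) 80 > 75 — meets.
  Stage 1 is satisfied; the onus moves to the agency.
Stage 2 (agency, the balance of probabilities, weight exceeds 49): (c) 53 > 49 — meets.
  All elements met at the final stage.
With every stage satisfied, the agency prevails.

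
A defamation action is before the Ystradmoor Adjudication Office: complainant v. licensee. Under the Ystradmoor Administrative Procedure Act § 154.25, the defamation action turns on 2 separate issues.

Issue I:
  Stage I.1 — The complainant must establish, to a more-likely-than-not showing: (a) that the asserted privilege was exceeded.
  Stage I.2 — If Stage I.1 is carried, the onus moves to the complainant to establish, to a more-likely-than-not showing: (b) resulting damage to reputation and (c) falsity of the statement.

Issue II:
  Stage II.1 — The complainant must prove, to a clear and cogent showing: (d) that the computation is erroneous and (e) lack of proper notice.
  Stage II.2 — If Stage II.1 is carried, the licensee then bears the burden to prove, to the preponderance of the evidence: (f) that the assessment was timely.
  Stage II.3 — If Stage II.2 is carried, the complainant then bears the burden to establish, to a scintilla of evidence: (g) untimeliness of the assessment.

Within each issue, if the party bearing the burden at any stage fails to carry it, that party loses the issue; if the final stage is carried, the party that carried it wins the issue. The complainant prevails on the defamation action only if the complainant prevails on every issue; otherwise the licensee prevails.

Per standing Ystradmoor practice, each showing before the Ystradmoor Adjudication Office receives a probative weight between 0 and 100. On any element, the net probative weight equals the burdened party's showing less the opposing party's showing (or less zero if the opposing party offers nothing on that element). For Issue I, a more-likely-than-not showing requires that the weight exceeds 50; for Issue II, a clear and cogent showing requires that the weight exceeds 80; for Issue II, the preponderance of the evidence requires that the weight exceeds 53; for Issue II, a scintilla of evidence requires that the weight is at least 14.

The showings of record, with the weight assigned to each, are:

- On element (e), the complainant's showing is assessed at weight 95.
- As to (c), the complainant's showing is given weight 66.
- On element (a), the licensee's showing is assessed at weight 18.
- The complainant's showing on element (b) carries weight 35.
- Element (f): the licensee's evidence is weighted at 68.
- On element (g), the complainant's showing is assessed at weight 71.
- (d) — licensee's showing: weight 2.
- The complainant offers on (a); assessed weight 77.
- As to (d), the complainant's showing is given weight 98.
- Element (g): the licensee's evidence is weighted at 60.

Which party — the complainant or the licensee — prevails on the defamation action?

licensee

— Issue I —
Stage I.1 — burden on complainant; standard: a more-likely-than-not showing (weight exceeds 50).
    (a): 77 − 18 = 59 > 50 [met]
  Stage I.1 carried; the burden remains with the complainant.
Stage I.2 — burden on complainant; standard: a more-likely-than-not showing (weight exceeds 50).
    (b): 35 ≤ 50 [not met]
    (c): 66 > 50 [met]
  The complainant does not carry Stage I.2.
The analysis ends at Stage I.2; the licensee prevails on this issue.
— Issue II —
At Stage II.1 the complainant must meet a clear and cogent showing (weight exceeds 80): on (d) the weight is 98 less the opposing 2 gives net 96, > 80, so (d) meets the standard; on (e) the weight is 95, > 80, so (e) meets the standard.
  All elements met. The burden passes to the licensee.
At Stage II.2 the licensee must meet the preponderance of the evidence (weight exceeds 53): on (f) the weight is 68, > 53, so (f) meets the standard.
  All elements met. The burden passes to the complainant.
At Stage II.3 the complainant must meet a scintilla of evidence (weight is at least 14): on (g) the weight is 71 less the opposing 60 gives net 11, < 14, so (g) does not meet the standard.
  Not every element is met, so the complainant fails to carry Stage II.3.
The analysis ends at Stage II.3; the licensee prevails on this issue.
Per-issue: Issue I → licensee; Issue II → licensee. The complainant must prevail on every issue; overall, the licensee prevails.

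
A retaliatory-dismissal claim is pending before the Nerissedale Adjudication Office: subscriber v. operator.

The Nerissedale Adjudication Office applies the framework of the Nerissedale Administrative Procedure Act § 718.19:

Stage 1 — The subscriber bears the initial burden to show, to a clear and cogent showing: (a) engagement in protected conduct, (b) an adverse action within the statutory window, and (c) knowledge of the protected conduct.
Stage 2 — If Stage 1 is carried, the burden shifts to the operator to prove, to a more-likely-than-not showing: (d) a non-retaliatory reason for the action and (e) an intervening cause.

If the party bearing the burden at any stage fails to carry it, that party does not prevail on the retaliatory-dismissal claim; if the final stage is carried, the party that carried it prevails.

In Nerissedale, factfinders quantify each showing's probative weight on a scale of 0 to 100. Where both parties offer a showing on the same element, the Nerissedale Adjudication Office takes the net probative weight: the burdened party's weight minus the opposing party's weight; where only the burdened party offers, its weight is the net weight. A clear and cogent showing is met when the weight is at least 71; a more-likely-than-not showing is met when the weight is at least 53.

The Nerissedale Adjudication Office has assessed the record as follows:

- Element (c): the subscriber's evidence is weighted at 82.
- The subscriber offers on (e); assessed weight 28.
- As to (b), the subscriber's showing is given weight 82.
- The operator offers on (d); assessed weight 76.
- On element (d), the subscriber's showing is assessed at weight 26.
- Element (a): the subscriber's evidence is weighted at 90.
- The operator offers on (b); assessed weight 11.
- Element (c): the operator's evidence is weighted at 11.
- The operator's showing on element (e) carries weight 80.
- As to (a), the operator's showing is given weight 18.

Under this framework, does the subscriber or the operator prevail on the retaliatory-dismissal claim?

subscriber

At Stage 1 the subscriber must meet a clear and cogent showing (weight is at least 71): on (a) the weight is 90 less the opposing 18 gives net 72, ≥ 71, so (a) meets the standard; on (b) the weight is 82 less the opposing 11 gives net 71, ≥ 71, so (b) meets the standard; on (c) the weight is 82 less the opposing 11 gives net 71, which does reach 71, so (c) meets the standard.
  All elements met. The burden passes to the operator.
At Stage 2 the operator must meet a more-likely-than-not showing (weight is at least 53): on (d) the weight is 76 less the opposing 26 gives net 50, which does not reach 53, so (d) does not meet the standard; on (e) the weight is 80 less the opposing 28 gives net 52, < 53, so (e) does not meet the standard.
  Not every element is met, so the operator fails to carry Stage 2.
The analysis ends at Stage 2; the subscriber prevails.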